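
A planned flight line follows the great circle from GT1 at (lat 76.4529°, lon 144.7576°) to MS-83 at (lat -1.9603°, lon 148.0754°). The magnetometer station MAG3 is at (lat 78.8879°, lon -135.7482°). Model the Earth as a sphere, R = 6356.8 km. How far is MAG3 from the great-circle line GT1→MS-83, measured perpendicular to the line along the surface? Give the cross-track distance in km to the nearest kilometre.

δ₁₃ = central angle GT1→MAG3 = 0.275891 rad  (haversine)
θ₁₃ = bearing GT1→MAG3 = 44.079°,  θ₁₂ = bearing GT1→MS-83 = 176.615°
dₓₜ = R·arcsin(sin δ₁₃ · sin(θ₁₃ − θ₁₂)) = 6356.8·arcsin(0.27240·sin(-132.536°)) = -1284.671 km
|dₓₜ| = 1284.671 km

1285 km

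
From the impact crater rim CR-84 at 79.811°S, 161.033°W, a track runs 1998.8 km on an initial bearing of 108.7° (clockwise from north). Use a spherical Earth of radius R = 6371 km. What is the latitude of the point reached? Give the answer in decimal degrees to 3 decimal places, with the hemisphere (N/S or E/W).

72.495°S

δ = d/R = 1998.8/6371 = 0.313734 rad
φ₂ = arcsin(sin φ₁ cos δ + cos φ₁ sin δ cos θ)
   = arcsin(-0.98423·0.95119 + 0.17690·0.30861·-0.32061) = -72.49490°
λ₂ = λ₁ + atan2(sin θ sin δ cos φ₁, cos δ − sin φ₁ sin φ₂) = -84.66196°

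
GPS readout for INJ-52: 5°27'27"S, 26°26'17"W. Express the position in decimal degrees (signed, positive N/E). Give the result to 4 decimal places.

lat: 5.4575° S → -5.4575°
lon: 26.4381° W → -26.4381°

-5.4575°, -26.4381°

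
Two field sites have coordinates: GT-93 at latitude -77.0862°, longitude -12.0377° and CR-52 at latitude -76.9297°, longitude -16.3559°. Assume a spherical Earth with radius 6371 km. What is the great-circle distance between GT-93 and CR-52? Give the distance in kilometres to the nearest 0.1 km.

Δφ = 0.1565°,  Δλ = -4.3182°
a = sin²(Δφ/2) + cos φ₁ cos φ₂ sin²(Δλ/2) = 0.000074
c = 2·arcsin(√a) = 0.017158 rad = 0.9831°
d = R·c = 6371 × 0.017158 = 109.3 km

109.3 km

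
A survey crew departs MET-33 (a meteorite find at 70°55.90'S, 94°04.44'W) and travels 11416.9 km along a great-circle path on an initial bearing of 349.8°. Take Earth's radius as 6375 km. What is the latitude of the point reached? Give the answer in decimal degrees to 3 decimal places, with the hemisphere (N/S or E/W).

31.340°N

MET-33: φ = -70.93167°, λ = -94.07400°
δ = d/R = 11416.9/6375 = 1.790886 rad
φ₂ = arcsin(sin φ₁ cos δ + cos φ₁ sin δ cos θ)
   = arcsin(-0.94513·-0.21832 + 0.32670·0.97588·0.98420) = 31.33994°
λ₂ = λ₁ + atan2(sin θ sin δ cos φ₁, cos δ − sin φ₁ sin φ₂) = -105.74750°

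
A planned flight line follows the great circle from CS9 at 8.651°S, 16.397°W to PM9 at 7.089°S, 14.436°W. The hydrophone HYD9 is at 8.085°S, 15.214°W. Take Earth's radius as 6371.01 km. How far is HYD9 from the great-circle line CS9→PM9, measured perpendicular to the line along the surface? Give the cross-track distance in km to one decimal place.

δ₁₃ = central angle CS9→HYD9 = 0.022691 rad  (haversine)
θ₁₃ = bearing CS9→HYD9 = 64.279°,  θ₁₂ = bearing CS9→PM9 = 51.335°
dₓₜ = R·arcsin(sin δ₁₃ · sin(θ₁₃ − θ₁₂)) = 6371.01·arcsin(0.02269·sin(12.944°)) = 32.379 km
|dₓₜ| = 32.379 km

32.4 km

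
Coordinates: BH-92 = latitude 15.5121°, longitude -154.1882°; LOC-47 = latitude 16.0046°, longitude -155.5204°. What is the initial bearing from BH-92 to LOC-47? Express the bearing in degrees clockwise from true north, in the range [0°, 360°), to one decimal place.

Δλ = -1.3322°
y = sin Δλ · cos φ₂ = -0.022348
x = cos φ₁ sin φ₂ − sin φ₁ cos φ₂ cos Δλ = 0.008665
θ = atan2(y, x) = -68.8069° → 291.1931° (mod 360°)

291.2°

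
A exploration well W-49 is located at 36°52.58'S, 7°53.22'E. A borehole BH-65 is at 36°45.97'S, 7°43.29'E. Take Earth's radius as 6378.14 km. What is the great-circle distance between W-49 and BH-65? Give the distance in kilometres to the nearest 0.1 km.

19.2 km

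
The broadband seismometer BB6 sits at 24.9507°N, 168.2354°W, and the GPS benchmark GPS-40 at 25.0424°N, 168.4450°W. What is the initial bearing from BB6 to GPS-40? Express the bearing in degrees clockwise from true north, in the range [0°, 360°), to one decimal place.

295.8°

Δλ = -0.2096°
y = sin Δλ · cos φ₂ = -0.003314
x = cos φ₁ sin φ₂ − sin φ₁ cos φ₂ cos Δλ = 0.001603
θ = atan2(y, x) = -64.1885° → 295.8115° (mod 360°)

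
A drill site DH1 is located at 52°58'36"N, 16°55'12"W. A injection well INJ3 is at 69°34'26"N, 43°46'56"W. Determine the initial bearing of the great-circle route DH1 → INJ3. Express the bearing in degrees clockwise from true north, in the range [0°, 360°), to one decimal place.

333.5°

DH1: φ = +52.97667°, λ = -16.92000°
INJ3: φ = +69.57389°, λ = -43.78222°
Δλ = -26.8622°
y = sin Δλ · cos φ₂ = -0.157694
x = cos φ₁ sin φ₂ − sin φ₁ cos φ₂ cos Δλ = 0.315708
θ = atan2(y, x) = -26.5418° → 333.4582° (mod 360°)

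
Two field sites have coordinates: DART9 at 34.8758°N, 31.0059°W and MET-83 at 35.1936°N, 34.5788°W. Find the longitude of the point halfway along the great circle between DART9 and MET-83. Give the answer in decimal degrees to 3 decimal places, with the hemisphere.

32.789°W

Bx = cos φ₂ cos Δλ = 0.815621,  By = cos φ₂ sin Δλ = -0.050927
φₘ = atan2(sin φ₁ + sin φ₂, √((cos φ₁ + Bx)² + By²)) = 35.04779°
λₘ = λ₁ + atan2(By, cos φ₁ + Bx) = -32.78888°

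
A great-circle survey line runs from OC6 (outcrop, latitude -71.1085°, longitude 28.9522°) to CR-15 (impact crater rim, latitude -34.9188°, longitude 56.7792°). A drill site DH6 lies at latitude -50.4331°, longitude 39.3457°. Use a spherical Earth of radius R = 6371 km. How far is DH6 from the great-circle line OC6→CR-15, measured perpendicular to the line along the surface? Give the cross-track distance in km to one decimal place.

δ₁₃ = central angle OC6→DH6 = 0.370320 rad  (haversine)
θ₁₃ = bearing OC6→DH6 = 18.513°,  θ₁₂ = bearing OC6→CR-15 = 37.394°
dₓₜ = R·arcsin(sin δ₁₃ · sin(θ₁₃ − θ₁₂)) = 6371·arcsin(0.36191·sin(-18.880°)) = -747.842 km
|dₓₜ| = 747.842 km

747.8 km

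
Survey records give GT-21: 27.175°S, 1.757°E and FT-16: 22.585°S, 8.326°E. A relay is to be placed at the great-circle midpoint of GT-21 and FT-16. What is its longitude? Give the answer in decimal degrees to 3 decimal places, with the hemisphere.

5.103°E

Bx = cos φ₂ cos Δλ = 0.917249,  By = cos φ₂ sin Δλ = 0.105626
φₘ = atan2(sin φ₁ + sin φ₂, √((cos φ₁ + Bx)² + By²)) = -24.91596°
λₘ = λ₁ + atan2(By, cos φ₁ + Bx) = 5.10261°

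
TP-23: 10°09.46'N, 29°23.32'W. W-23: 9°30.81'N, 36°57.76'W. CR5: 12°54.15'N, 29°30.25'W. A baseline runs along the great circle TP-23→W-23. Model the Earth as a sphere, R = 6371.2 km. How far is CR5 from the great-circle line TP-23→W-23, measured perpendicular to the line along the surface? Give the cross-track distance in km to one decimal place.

305.3 km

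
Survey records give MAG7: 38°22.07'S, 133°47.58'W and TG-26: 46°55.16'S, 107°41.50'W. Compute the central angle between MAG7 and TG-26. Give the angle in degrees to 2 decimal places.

20.89°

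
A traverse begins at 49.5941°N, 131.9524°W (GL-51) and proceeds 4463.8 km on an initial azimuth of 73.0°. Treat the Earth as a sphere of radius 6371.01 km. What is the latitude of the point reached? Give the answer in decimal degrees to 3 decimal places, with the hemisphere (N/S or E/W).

44.771°N

δ = d/R = 4463.8/6371.01 = 0.700642 rad
φ₂ = arcsin(sin φ₁ cos δ + cos φ₁ sin δ cos θ)
   = arcsin(0.76147·0.76443 + 0.64820·0.64471·0.29237) = 44.77078°
λ₂ = λ₁ + atan2(sin θ sin δ cos φ₁, cos δ − sin φ₁ sin φ₂) = -71.67347°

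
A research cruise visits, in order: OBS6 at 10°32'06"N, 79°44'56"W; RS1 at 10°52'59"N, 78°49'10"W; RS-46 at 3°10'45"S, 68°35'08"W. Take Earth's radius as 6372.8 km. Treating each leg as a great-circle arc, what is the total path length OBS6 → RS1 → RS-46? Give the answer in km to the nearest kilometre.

2040 km

OBS6: φ = +10.53500°, λ = -79.74889°
RS1: φ = +10.88306°, λ = -78.81944°
RS-46: φ = -3.17917°, λ = -68.58556°
OBS6→RS1: c = 0.017058 rad, d = 108.71 km
RS1→RS-46: c = 0.303041 rad, d = 1931.22 km
Total = 108.71 + 1931.22 = 2039.93 km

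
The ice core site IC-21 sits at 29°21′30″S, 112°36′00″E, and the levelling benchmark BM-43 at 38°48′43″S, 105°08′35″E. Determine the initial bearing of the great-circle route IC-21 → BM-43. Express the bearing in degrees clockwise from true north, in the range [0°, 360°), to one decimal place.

IC-21: φ = -29.35833°, λ = +112.60000°
BM-43: φ = -38.81194°, λ = +105.14306°
Δλ = -7.4569°
y = sin Δλ · cos φ₂ = -0.101126
x = cos φ₁ sin φ₂ − sin φ₁ cos φ₂ cos Δλ = -0.167480
θ = atan2(y, x) = -148.8759° → 211.1241° (mod 360°)

211.1°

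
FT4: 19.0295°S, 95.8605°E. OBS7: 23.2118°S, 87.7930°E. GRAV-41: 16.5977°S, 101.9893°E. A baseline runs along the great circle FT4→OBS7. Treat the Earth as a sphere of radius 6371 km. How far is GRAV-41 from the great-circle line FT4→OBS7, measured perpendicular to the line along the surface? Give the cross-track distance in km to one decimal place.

δ₁₃ = central angle FT4→GRAV-41 = 0.110316 rad  (haversine)
θ₁₃ = bearing FT4→GRAV-41 = 68.335°,  θ₁₂ = bearing FT4→OBS7 = 239.526°
dₓₜ = R·arcsin(sin δ₁₃ · sin(θ₁₃ − θ₁₂)) = 6371·arcsin(0.11009·sin(-171.191°)) = -107.415 km
|dₓₜ| = 107.415 km

107.4 km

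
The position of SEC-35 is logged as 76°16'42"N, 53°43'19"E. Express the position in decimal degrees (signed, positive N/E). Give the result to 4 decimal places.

+76.2783°, +53.7219°

lat: 76.2783° N → +76.2783°
lon: 53.7219° E → +53.7219°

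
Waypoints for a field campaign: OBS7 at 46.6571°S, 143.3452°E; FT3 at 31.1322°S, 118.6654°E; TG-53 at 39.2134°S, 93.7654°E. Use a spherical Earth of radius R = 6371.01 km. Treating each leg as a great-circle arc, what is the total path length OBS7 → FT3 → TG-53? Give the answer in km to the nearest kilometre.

OBS7→FT3: c = 0.427878 rad, d = 2726.01 km
FT3→TG-53: c = 0.380657 rad, d = 2425.17 km
Total = 2726.01 + 2425.17 = 5151.19 km

5151 km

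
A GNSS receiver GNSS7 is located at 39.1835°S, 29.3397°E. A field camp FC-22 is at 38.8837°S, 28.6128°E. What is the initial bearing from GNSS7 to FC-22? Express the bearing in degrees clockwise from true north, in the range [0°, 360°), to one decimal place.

297.7°

Δλ = -0.7269°
y = sin Δλ · cos φ₂ = -0.009875
x = cos φ₁ sin φ₂ − sin φ₁ cos φ₂ cos Δλ = 0.005193
θ = atan2(y, x) = -62.2628° → 297.7372° (mod 360°)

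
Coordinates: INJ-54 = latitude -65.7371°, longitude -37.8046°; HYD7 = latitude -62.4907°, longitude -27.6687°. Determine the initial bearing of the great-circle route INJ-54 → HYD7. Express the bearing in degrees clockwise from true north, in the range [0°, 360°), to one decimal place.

58.4°

Δλ = 10.1359°
y = sin Δλ · cos φ₂ = 0.081285
x = cos φ₁ sin φ₂ − sin φ₁ cos φ₂ cos Δλ = 0.050058
θ = atan2(y, x) = 58.3740° → 58.3740° (mod 360°)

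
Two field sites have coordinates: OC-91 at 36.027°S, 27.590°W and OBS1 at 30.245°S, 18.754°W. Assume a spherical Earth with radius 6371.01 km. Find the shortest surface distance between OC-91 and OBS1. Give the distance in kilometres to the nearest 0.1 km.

Δφ = 5.7820°,  Δλ = 8.8360°
a = sin²(Δφ/2) + cos φ₁ cos φ₂ sin²(Δλ/2) = 0.006690
c = 2·arcsin(√a) = 0.163763 rad = 9.3829°
d = R·c = 6371.01 × 0.163763 = 1043.3 km

1043.3 km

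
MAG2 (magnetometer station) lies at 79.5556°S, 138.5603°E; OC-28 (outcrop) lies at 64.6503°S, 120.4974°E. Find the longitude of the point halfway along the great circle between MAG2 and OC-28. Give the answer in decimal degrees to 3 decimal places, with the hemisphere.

125.845°E

Bx = cos φ₂ cos Δλ = 0.407042,  By = cos φ₂ sin Δλ = -0.132750
φₘ = atan2(sin φ₁ + sin φ₂, √((cos φ₁ + Bx)² + By²)) = -72.27658°
λₘ = λ₁ + atan2(By, cos φ₁ + Bx) = 125.84494°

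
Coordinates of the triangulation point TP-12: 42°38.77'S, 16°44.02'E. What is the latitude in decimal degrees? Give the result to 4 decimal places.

42.6462°S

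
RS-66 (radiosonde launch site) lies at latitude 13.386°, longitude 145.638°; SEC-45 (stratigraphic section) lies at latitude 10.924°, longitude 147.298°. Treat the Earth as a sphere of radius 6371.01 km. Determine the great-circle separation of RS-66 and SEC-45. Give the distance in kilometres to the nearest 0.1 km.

327.9 km

Δφ = -2.4620°,  Δλ = 1.6600°
a = sin²(Δφ/2) + cos φ₁ cos φ₂ sin²(Δλ/2) = 0.000662
c = 2·arcsin(√a) = 0.051463 rad = 2.9486°
d = R·c = 6371.01 × 0.051463 = 327.9 km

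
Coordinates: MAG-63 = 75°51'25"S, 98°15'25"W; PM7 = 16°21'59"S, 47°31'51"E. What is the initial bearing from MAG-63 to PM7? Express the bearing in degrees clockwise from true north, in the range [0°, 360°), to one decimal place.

MAG-63: φ = -75.85694°, λ = -98.25694°
PM7: φ = -16.36639°, λ = +47.53083°
Δλ = 145.7878°
y = sin Δλ · cos φ₂ = 0.539477
x = cos φ₁ sin φ₂ − sin φ₁ cos φ₂ cos Δλ = -0.838252
θ = atan2(y, x) = 147.2357° → 147.2357° (mod 360°)

147.2°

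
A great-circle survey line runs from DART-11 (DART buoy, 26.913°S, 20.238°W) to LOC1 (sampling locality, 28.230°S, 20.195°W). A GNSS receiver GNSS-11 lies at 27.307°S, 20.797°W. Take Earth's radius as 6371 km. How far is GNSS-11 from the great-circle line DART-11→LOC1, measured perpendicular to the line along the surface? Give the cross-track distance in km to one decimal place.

56.5 km

δ₁₃ = central angle DART-11→GNSS-11 = 0.011077 rad  (haversine)
θ₁₃ = bearing DART-11→GNSS-11 = 231.500°,  θ₁₂ = bearing DART-11→LOC1 = 178.352°
dₓₜ = R·arcsin(sin δ₁₃ · sin(θ₁₃ − θ₁₂)) = 6371·arcsin(0.01108·sin(53.148°)) = 56.472 km
|dₓₜ| = 56.472 km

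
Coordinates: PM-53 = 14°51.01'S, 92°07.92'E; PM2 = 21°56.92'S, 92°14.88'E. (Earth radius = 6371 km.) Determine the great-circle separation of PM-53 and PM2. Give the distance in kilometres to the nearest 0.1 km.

PM-53: φ = -14.85017°, λ = +92.13200°
PM2: φ = -21.94867°, λ = +92.24800°
Δφ = -7.0985°,  Δλ = 0.1160°
a = sin²(Δφ/2) + cos φ₁ cos φ₂ sin²(Δλ/2) = 0.003833
c = 2·arcsin(√a) = 0.123907 rad = 7.0994°
d = R·c = 6371 × 0.123907 = 789.4 km

789.4 km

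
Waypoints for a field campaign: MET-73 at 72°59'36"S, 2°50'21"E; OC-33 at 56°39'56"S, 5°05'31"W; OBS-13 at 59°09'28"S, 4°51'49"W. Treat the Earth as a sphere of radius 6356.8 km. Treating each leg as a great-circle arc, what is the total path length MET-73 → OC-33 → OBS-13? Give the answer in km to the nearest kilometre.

MET-73: φ = -72.99333°, λ = +2.83917°
OC-33: φ = -56.66556°, λ = -5.09194°
OBS-13: φ = -59.15778°, λ = -4.86361°
MET-73→OC-33: c = 0.290392 rad, d = 1845.96 km
OC-33→OBS-13: c = 0.043549 rad, d = 276.83 km
Total = 1845.96 + 276.83 = 2122.80 km

2123 km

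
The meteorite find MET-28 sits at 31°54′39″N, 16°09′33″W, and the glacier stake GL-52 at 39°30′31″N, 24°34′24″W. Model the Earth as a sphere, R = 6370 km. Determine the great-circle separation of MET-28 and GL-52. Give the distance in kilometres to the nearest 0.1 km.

1134.9 km

MET-28: φ = +31.91083°, λ = -16.15917°
GL-52: φ = +39.50861°, λ = -24.57333°
Δφ = 7.5978°,  Δλ = -8.4142°
a = sin²(Δφ/2) + cos φ₁ cos φ₂ sin²(Δλ/2) = 0.007914
c = 2·arcsin(√a) = 0.178162 rad = 10.2079°
d = R·c = 6370 × 0.178162 = 1134.9 km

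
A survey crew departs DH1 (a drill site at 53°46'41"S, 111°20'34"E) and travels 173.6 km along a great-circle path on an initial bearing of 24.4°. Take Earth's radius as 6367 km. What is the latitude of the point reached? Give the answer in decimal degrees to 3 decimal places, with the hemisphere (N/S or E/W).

52.351°S

DH1: φ = -53.77806°, λ = +111.34278°
δ = d/R = 173.6/6367 = 0.027266 rad
φ₂ = arcsin(sin φ₁ cos δ + cos φ₁ sin δ cos θ)
   = arcsin(-0.80673·0.99963 + 0.59091·0.02726·0.91068) = -52.35061°
λ₂ = λ₁ + atan2(sin θ sin δ cos φ₁, cos δ − sin φ₁ sin φ₂) = 112.39923°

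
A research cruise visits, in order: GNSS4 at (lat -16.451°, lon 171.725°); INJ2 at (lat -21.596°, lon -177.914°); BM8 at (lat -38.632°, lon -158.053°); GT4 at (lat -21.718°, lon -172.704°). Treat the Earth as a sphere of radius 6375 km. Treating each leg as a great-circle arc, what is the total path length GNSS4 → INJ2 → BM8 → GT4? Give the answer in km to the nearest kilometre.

6255 km

GNSS4→INJ2: c = 0.193015 rad, d = 1230.47 km
INJ2→BM8: c = 0.420419 rad, d = 2680.17 km
BM8→GT4: c = 0.367732 rad, d = 2344.29 km
Total = 1230.47 + 2680.17 + 2344.29 = 6254.93 km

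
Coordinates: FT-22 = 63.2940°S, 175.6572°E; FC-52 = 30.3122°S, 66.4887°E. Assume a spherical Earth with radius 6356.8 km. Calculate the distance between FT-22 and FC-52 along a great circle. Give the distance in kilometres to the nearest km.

7891 km

Δφ = 32.9818°,  Δλ = -109.1685°
a = sin²(Δφ/2) + cos φ₁ cos φ₂ sin²(Δλ/2) = 0.338259
c = 2·arcsin(√a) = 1.241390 rad = 71.1264°
d = R·c = 6356.8 × 1.241390 = 7891.3 km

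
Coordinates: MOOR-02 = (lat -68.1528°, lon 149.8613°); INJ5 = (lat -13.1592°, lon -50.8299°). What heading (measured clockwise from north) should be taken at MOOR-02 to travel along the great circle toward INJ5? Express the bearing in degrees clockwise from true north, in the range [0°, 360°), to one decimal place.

159.7°

Δλ = 159.3088°
y = sin Δλ · cos φ₂ = 0.344053
x = cos φ₁ sin φ₂ − sin φ₁ cos φ₂ cos Δλ = -0.930228
θ = atan2(y, x) = 159.7026° → 159.7026° (mod 360°)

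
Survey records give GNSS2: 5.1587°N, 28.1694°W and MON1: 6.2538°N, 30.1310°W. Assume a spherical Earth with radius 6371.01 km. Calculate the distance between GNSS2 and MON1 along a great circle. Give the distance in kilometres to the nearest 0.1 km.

248.9 km

Δφ = 1.0951°,  Δλ = -1.9616°
a = sin²(Δφ/2) + cos φ₁ cos φ₂ sin²(Δλ/2) = 0.000381
c = 2·arcsin(√a) = 0.039062 rad = 2.2381°
d = R·c = 6371.01 × 0.039062 = 248.9 km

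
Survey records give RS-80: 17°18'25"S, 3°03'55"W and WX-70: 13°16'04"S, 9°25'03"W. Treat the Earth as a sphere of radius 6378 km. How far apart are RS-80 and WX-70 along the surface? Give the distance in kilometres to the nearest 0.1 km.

816.8 km

RS-80: φ = -17.30694°, λ = -3.06528°
WX-70: φ = -13.26778°, λ = -9.41750°
Δφ = 4.0392°,  Δλ = -6.3522°
a = sin²(Δφ/2) + cos φ₁ cos φ₂ sin²(Δλ/2) = 0.004094
c = 2·arcsin(√a) = 0.128063 rad = 7.3375°
d = R·c = 6378 × 0.128063 = 816.8 km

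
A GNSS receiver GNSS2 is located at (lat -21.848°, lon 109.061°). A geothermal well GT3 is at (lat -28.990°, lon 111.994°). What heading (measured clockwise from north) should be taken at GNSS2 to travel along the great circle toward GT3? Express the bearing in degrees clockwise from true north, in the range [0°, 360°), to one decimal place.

160.3°

Δλ = 2.9330°
y = sin Δλ · cos φ₂ = 0.044757
x = cos φ₁ sin φ₂ − sin φ₁ cos φ₂ cos Δλ = -0.124755
θ = atan2(y, x) = 160.2641° → 160.2641° (mod 360°)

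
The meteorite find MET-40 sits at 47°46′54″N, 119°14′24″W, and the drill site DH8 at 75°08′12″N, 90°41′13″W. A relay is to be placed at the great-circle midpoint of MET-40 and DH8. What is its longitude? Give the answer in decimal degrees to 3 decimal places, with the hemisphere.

MET-40: φ = +47.78167°, λ = -119.24000°
DH8: φ = +75.13667°, λ = -90.68694°
Bx = cos φ₂ cos Δλ = 0.225316,  By = cos φ₂ sin Δλ = 0.122607
φₘ = atan2(sin φ₁ + sin φ₂, √((cos φ₁ + Bx)² + By²)) = 62.05460°
λₘ = λ₁ + atan2(By, cos φ₁ + Bx) = -111.45908°

111.459°W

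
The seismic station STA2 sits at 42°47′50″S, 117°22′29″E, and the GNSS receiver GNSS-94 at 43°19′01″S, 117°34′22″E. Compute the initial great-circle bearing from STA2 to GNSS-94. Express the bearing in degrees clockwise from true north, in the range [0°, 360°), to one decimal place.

STA2: φ = -42.79722°, λ = +117.37472°
GNSS-94: φ = -43.31694°, λ = +117.57278°
Δλ = 0.1981°
y = sin Δλ · cos φ₂ = 0.002515
x = cos φ₁ sin φ₂ − sin φ₁ cos φ₂ cos Δλ = -0.009074
θ = atan2(y, x) = 164.5080° → 164.5080° (mod 360°)

164.5°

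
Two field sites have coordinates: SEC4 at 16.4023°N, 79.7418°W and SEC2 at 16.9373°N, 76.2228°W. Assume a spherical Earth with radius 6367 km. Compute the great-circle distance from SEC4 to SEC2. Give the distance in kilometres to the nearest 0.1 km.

379.3 km

Δφ = 0.5350°,  Δλ = 3.5190°
a = sin²(Δφ/2) + cos φ₁ cos φ₂ sin²(Δλ/2) = 0.000887
c = 2·arcsin(√a) = 0.059572 rad = 3.4132°
d = R·c = 6367 × 0.059572 = 379.3 km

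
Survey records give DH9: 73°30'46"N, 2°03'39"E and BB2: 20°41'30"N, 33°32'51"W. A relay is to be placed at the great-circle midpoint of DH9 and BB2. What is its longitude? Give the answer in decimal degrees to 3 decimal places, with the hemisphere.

DH9: φ = +73.51278°, λ = +2.06083°
BB2: φ = +20.69167°, λ = -33.54750°
Bx = cos φ₂ cos Δλ = 0.760573,  By = cos φ₂ sin Δλ = -0.544684
φₘ = atan2(sin φ₁ + sin φ₂, √((cos φ₁ + Bx)² + By²)) = 48.08816°
λₘ = λ₁ + atan2(By, cos φ₁ + Bx) = -25.48305°

25.483°W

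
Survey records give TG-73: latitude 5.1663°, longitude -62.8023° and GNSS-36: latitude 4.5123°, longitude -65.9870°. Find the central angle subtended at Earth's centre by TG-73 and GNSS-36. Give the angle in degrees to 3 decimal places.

3.240°

Δφ = -0.6540°,  Δλ = -3.1847°
a = sin²(Δφ/2) + cos φ₁ cos φ₂ sin²(Δλ/2) = 0.000799
c = 2·arcsin(√a) = 0.056549 rad = 3.2400°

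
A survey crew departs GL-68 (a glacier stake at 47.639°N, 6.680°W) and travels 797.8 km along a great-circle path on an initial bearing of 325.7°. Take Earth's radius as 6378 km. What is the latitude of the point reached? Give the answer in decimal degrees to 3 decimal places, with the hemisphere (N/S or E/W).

δ = d/R = 797.8/6378 = 0.125086 rad
φ₂ = arcsin(sin φ₁ cos δ + cos φ₁ sin δ cos θ)
   = arcsin(0.73891·0.99219 + 0.67380·0.12476·0.82610) = 53.37772°
λ₂ = λ₁ + atan2(sin θ sin δ cos φ₁, cos δ − sin φ₁ sin φ₂) = -13.44840°

53.378°N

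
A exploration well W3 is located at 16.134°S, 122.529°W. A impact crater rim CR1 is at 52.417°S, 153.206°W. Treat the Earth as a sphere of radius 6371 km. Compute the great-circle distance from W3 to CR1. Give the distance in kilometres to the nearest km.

4849 km

Δφ = -36.2830°,  Δλ = -30.6770°
a = sin²(Δφ/2) + cos φ₁ cos φ₂ sin²(Δλ/2) = 0.137943
c = 2·arcsin(√a) = 0.761049 rad = 43.6049°
d = R·c = 6371 × 0.761049 = 4848.6 km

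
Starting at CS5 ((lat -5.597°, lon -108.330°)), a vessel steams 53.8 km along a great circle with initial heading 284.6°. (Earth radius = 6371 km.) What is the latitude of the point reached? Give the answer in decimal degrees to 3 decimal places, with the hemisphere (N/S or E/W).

δ = d/R = 53.8/6371 = 0.008445 rad
φ₂ = arcsin(sin φ₁ cos δ + cos φ₁ sin δ cos θ)
   = arcsin(-0.09753·0.99996 + 0.99523·0.00844·0.25207) = -5.47485°
λ₂ = λ₁ + atan2(sin θ sin δ cos φ₁, cos δ − sin φ₁ sin φ₂) = -108.80036°

5.475°S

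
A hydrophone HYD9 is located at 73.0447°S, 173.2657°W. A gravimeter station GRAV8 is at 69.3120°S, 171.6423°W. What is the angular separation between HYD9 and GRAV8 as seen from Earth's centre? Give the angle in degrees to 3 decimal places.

3.769°

Δφ = 3.7327°,  Δλ = 1.6234°
a = sin²(Δφ/2) + cos φ₁ cos φ₂ sin²(Δλ/2) = 0.001081
c = 2·arcsin(√a) = 0.065780 rad = 3.7689°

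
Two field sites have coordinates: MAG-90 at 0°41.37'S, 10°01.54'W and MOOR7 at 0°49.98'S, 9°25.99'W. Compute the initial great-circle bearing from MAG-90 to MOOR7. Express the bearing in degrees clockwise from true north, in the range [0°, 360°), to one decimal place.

MAG-90: φ = -0.68950°, λ = -10.02567°
MOOR7: φ = -0.83300°, λ = -9.43317°
Δλ = 0.5925°
y = sin Δλ · cos φ₂ = 0.010340
x = cos φ₁ sin φ₂ − sin φ₁ cos φ₂ cos Δλ = -0.002505
θ = atan2(y, x) = 103.6195° → 103.6195° (mod 360°)

103.6°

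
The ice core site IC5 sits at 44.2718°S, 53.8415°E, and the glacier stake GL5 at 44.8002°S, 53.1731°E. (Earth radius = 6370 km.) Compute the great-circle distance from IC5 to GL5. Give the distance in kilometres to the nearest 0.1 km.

Δφ = -0.5284°,  Δλ = -0.6684°
a = sin²(Δφ/2) + cos φ₁ cos φ₂ sin²(Δλ/2) = 0.000039
c = 2·arcsin(√a) = 0.012418 rad = 0.7115°
d = R·c = 6370 × 0.012418 = 79.1 km

79.1 km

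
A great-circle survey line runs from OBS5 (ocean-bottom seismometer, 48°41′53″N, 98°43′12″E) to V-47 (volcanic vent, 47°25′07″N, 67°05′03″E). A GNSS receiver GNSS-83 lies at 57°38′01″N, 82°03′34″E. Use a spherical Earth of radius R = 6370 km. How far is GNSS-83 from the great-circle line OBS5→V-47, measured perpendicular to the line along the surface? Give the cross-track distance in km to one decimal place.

943.3 km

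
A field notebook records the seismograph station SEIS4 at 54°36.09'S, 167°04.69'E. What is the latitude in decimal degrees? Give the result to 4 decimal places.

54.6015°S

54° + 36.09′/60 = 54 + 0.60150 = 54.6015°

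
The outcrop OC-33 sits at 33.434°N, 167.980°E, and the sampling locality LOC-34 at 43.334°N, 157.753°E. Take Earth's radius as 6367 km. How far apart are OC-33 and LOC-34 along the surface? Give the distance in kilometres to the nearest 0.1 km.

1413.3 km

Δφ = 9.9000°,  Δλ = -10.2270°
a = sin²(Δφ/2) + cos φ₁ cos φ₂ sin²(Δλ/2) = 0.012267
c = 2·arcsin(√a) = 0.221972 rad = 12.7180°
d = R·c = 6367 × 0.221972 = 1413.3 km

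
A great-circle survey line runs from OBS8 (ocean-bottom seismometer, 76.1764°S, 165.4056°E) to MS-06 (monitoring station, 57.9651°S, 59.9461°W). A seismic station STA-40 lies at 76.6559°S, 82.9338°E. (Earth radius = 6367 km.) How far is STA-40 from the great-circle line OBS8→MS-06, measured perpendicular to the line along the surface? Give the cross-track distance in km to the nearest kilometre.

1961 km

δ₁₃ = central angle OBS8→STA-40 = 0.310947 rad  (haversine)
θ₁₃ = bearing OBS8→STA-40 = 228.404°,  θ₁₂ = bearing OBS8→MS-06 = 146.238°
dₓₜ = R·arcsin(sin δ₁₃ · sin(θ₁₃ − θ₁₂)) = 6367·arcsin(0.30596·sin(82.166°)) = 1960.709 km
|dₓₜ| = 1960.709 km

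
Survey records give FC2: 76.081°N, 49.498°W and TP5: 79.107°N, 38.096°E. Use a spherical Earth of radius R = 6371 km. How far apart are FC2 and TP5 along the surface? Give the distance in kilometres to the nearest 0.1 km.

Δφ = 3.0260°,  Δλ = 87.5940°
a = sin²(Δφ/2) + cos φ₁ cos φ₂ sin²(Δλ/2) = 0.022472
c = 2·arcsin(√a) = 0.300948 rad = 17.2430°
d = R·c = 6371 × 0.300948 = 1917.3 km

1917.3 km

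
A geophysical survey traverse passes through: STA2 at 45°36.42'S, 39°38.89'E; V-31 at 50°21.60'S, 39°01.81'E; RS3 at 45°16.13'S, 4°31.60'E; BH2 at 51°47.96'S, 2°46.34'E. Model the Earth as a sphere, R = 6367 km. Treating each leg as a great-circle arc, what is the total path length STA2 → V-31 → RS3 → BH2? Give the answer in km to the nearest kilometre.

3878 km

STA2: φ = -45.60700°, λ = +39.64817°
V-31: φ = -50.36000°, λ = +39.03017°
RS3: φ = -45.26883°, λ = +4.52667°
BH2: φ = -51.79933°, λ = +2.77233°
STA2→V-31: c = 0.083268 rad, d = 530.17 km
V-31→RS3: c = 0.410116 rad, d = 2611.21 km
RS3→BH2: c = 0.115759 rad, d = 737.03 km
Total = 530.17 + 2611.21 + 737.03 = 3878.41 km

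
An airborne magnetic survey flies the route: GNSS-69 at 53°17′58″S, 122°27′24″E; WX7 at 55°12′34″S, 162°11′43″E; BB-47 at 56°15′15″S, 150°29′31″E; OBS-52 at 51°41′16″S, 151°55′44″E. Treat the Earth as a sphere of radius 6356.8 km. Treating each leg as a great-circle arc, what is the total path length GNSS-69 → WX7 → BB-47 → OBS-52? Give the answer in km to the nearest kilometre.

GNSS-69: φ = -53.29944°, λ = +122.45667°
WX7: φ = -55.20944°, λ = +162.19528°
BB-47: φ = -56.25417°, λ = +150.49194°
OBS-52: φ = -51.68778°, λ = +151.92889°
GNSS-69→WX7: c = 0.401019 rad, d = 2549.20 km
WX7→BB-47: c = 0.116303 rad, d = 739.31 km
BB-47→OBS-52: c = 0.081047 rad, d = 515.20 km
Total = 2549.20 + 739.31 + 515.20 = 3803.71 km

3804 km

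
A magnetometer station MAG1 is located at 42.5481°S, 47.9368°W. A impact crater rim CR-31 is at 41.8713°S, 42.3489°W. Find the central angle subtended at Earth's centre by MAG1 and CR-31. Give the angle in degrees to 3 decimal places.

4.193°

Δφ = 0.6768°,  Δλ = 5.5879°
a = sin²(Δφ/2) + cos φ₁ cos φ₂ sin²(Δλ/2) = 0.001338
c = 2·arcsin(√a) = 0.073183 rad = 4.1931°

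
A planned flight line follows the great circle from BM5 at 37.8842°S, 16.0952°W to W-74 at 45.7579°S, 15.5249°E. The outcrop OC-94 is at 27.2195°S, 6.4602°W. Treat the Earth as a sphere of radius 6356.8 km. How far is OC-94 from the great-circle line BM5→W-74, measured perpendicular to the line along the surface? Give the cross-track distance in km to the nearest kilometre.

1456 km

δ₁₃ = central angle BM5→OC-94 = 0.233655 rad  (haversine)
θ₁₃ = bearing BM5→OC-94 = 40.003°,  θ₁₂ = bearing BM5→W-74 = 118.740°
dₓₜ = R·arcsin(sin δ₁₃ · sin(θ₁₃ − θ₁₂)) = 6356.8·arcsin(0.23153·sin(-78.737°)) = -1456.175 km
|dₓₜ| = 1456.175 km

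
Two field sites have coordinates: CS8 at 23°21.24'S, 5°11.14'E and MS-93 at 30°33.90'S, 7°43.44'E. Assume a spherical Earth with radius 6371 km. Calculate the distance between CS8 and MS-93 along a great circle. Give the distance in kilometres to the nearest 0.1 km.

840.3 km

CS8: φ = -23.35400°, λ = +5.18567°
MS-93: φ = -30.56500°, λ = +7.72400°
Δφ = -7.2110°,  Δλ = 2.5383°
a = sin²(Δφ/2) + cos φ₁ cos φ₂ sin²(Δλ/2) = 0.004343
c = 2·arcsin(√a) = 0.131891 rad = 7.5568°
d = R·c = 6371 × 0.131891 = 840.3 km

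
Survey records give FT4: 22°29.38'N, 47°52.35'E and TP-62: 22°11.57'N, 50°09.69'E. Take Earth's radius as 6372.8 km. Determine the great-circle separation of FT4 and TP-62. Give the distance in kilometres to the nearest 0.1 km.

237.8 km

FT4: φ = +22.48967°, λ = +47.87250°
TP-62: φ = +22.19283°, λ = +50.16150°
Δφ = -0.2968°,  Δλ = 2.2890°
a = sin²(Δφ/2) + cos φ₁ cos φ₂ sin²(Δλ/2) = 0.000348
c = 2·arcsin(√a) = 0.037313 rad = 2.1379°
d = R·c = 6372.8 × 0.037313 = 237.8 km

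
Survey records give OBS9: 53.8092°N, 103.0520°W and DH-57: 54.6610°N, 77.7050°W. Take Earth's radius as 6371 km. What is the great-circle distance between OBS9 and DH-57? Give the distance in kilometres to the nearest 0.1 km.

Δφ = 0.8518°,  Δλ = 25.3470°
a = sin²(Δφ/2) + cos φ₁ cos φ₂ sin²(Δλ/2) = 0.016495
c = 2·arcsin(√a) = 0.257577 rad = 14.7581°
d = R·c = 6371 × 0.257577 = 1641.0 km

1641.0 km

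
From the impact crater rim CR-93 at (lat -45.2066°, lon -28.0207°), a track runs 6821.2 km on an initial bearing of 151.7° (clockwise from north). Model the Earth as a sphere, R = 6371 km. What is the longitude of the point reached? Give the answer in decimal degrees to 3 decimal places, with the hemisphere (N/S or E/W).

88.811°E

δ = d/R = 6821.2/6371 = 1.070664 rad
φ₂ = arcsin(sin φ₁ cos δ + cos φ₁ sin δ cos θ)
   = arcsin(-0.70965·0.47954 + 0.70455·0.87752·-0.88048) = -62.21095°
λ₂ = λ₁ + atan2(sin θ sin δ cos φ₁, cos δ − sin φ₁ sin φ₂) = 88.81139°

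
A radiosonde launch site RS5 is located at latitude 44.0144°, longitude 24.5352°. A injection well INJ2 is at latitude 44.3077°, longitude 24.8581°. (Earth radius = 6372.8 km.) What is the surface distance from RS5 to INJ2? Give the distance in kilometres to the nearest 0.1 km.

41.6 km

Δφ = 0.2933°,  Δλ = 0.3229°
a = sin²(Δφ/2) + cos φ₁ cos φ₂ sin²(Δλ/2) = 0.000011
c = 2·arcsin(√a) = 0.006523 rad = 0.3737°
d = R·c = 6372.8 × 0.006523 = 41.6 km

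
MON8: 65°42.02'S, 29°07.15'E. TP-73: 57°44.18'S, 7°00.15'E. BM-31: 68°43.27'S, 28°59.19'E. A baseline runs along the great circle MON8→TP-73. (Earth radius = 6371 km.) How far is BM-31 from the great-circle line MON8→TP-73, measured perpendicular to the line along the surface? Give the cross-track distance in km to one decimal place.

301.5 km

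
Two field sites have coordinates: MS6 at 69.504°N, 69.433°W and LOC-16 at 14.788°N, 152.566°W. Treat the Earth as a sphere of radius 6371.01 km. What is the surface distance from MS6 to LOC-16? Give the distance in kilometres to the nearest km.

Δφ = -54.7160°,  Δλ = -83.1330°
a = sin²(Δφ/2) + cos φ₁ cos φ₂ sin²(Δλ/2) = 0.360218
c = 2·arcsin(√a) = 1.287457 rad = 73.7658°
d = R·c = 6371.01 × 1.287457 = 8202.4 km

8202 km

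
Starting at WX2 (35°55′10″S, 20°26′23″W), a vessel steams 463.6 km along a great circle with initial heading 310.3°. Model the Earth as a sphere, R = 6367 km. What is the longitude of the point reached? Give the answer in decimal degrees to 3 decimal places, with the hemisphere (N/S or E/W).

24.240°W

WX2: φ = -35.91944°, λ = -20.43972°
δ = d/R = 463.6/6367 = 0.072813 rad
φ₂ = arcsin(sin φ₁ cos δ + cos φ₁ sin δ cos θ)
   = arcsin(-0.58665·0.99735 + 0.80984·0.07275·0.64679) = -33.16057°
λ₂ = λ₁ + atan2(sin θ sin δ cos φ₁, cos δ − sin φ₁ sin φ₂) = -24.23989°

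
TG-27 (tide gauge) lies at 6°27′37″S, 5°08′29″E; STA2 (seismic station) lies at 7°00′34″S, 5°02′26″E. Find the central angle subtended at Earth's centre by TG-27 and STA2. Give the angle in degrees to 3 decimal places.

0.558°

TG-27: φ = -6.46028°, λ = +5.14139°
STA2: φ = -7.00944°, λ = +5.04056°
Δφ = -0.5492°,  Δλ = -0.1008°
a = sin²(Δφ/2) + cos φ₁ cos φ₂ sin²(Δλ/2) = 0.000024
c = 2·arcsin(√a) = 0.009743 rad = 0.5582°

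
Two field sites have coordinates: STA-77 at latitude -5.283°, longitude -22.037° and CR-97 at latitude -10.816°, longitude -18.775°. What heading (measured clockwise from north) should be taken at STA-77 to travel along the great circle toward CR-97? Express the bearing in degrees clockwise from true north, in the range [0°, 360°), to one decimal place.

Δλ = 3.2620°
y = sin Δλ · cos φ₂ = 0.055891
x = cos φ₁ sin φ₂ − sin φ₁ cos φ₂ cos Δλ = -0.096566
θ = atan2(y, x) = 149.9382° → 149.9382° (mod 360°)

149.9°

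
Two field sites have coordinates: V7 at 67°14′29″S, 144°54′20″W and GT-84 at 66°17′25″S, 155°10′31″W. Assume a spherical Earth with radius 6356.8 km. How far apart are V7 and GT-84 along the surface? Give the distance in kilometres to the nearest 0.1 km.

461.1 km

V7: φ = -67.24139°, λ = -144.90556°
GT-84: φ = -66.29028°, λ = -155.17528°
Δφ = 0.9511°,  Δλ = -10.2697°
a = sin²(Δφ/2) + cos φ₁ cos φ₂ sin²(Δλ/2) = 0.001315
c = 2·arcsin(√a) = 0.072540 rad = 4.1562°
d = R·c = 6356.8 × 0.072540 = 461.1 km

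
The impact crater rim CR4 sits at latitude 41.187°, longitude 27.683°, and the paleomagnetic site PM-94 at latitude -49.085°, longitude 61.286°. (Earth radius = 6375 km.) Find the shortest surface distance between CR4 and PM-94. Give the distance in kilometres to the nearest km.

10570 km

Δφ = -90.2720°,  Δλ = 33.6030°
a = sin²(Δφ/2) + cos φ₁ cos φ₂ sin²(Δλ/2) = 0.543556
c = 2·arcsin(√a) = 1.658019 rad = 94.9975°
d = R·c = 6375 × 1.658019 = 10569.9 km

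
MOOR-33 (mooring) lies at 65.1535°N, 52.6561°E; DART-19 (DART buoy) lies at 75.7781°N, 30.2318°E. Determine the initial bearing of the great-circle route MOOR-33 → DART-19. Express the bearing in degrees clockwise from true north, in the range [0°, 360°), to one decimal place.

335.0°

Δλ = -22.4243°
y = sin Δλ · cos φ₂ = -0.093717
x = cos φ₁ sin φ₂ − sin φ₁ cos φ₂ cos Δλ = 0.201231
θ = atan2(y, x) = -24.9723° → 335.0277° (mod 360°)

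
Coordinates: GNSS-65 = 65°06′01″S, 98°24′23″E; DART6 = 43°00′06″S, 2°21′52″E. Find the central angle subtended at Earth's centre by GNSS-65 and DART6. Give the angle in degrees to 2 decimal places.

54.11°

GNSS-65: φ = -65.10028°, λ = +98.40639°
DART6: φ = -43.00167°, λ = +2.36444°
Δφ = 22.0986°,  Δλ = -96.0419°
a = sin²(Δφ/2) + cos φ₁ cos φ₂ sin²(Δλ/2) = 0.206893
c = 2·arcsin(√a) = 0.944420 rad = 54.1113°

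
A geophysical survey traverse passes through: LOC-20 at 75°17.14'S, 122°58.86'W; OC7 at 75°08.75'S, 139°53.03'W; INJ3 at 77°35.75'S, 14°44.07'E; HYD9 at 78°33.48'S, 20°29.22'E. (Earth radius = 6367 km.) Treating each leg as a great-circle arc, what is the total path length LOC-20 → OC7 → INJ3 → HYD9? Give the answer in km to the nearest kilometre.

LOC-20: φ = -75.28567°, λ = -122.98100°
OC7: φ = -75.14583°, λ = -139.88383°
INJ3: φ = -77.59583°, λ = +14.73450°
HYD9: φ = -78.55800°, λ = +20.48700°
LOC-20→OC7: c = 0.075064 rad, d = 477.94 km
OC7→INJ3: c = 0.464008 rad, d = 2954.34 km
INJ3→HYD9: c = 0.026669 rad, d = 169.80 km
Total = 477.94 + 2954.34 + 169.80 = 3602.07 km

3602 km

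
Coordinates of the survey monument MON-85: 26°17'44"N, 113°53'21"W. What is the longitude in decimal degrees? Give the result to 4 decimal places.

113° + 53′/60 + 21″/3600 = 113 + 0.88333 + 0.00583 = 113.8892°

113.8892°W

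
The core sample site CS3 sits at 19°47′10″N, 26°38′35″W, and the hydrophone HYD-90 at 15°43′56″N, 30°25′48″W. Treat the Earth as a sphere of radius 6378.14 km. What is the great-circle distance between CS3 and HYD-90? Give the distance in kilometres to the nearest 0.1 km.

603.9 km

CS3: φ = +19.78611°, λ = -26.64306°
HYD-90: φ = +15.73222°, λ = -30.43000°
Δφ = -4.0539°,  Δλ = -3.7869°
a = sin²(Δφ/2) + cos φ₁ cos φ₂ sin²(Δλ/2) = 0.002240
c = 2·arcsin(√a) = 0.094688 rad = 5.4252°
d = R·c = 6378.14 × 0.094688 = 603.9 km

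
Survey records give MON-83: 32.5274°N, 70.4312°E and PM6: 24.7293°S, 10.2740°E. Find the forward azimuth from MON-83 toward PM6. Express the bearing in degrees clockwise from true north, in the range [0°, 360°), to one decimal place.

232.9°

Δλ = -60.1572°
y = sin Δλ · cos φ₂ = -0.787849
x = cos φ₁ sin φ₂ − sin φ₁ cos φ₂ cos Δλ = -0.595745
θ = atan2(y, x) = -127.0953° → 232.9047° (mod 360°)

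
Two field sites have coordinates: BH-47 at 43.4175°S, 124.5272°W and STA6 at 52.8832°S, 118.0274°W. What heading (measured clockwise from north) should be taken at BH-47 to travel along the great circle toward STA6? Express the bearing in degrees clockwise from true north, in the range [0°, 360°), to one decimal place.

Δλ = 6.4998°
y = sin Δλ · cos φ₂ = 0.068309
x = cos φ₁ sin φ₂ − sin φ₁ cos φ₂ cos Δλ = -0.167123
θ = atan2(y, x) = 157.7683° → 157.7683° (mod 360°)

157.8°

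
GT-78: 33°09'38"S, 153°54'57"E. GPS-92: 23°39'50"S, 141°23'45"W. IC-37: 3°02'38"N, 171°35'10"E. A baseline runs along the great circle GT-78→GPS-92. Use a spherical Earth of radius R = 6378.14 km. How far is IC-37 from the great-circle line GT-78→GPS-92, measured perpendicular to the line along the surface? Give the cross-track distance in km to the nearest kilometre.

GT-78: φ = -33.16056°, λ = +153.91583°
GPS-92: φ = -23.66389°, λ = -141.39583°
IC-37: φ = +3.04389°, λ = +171.58611°
δ₁₃ = central angle GT-78→IC-37 = 0.695906 rad  (haversine)
θ₁₃ = bearing GT-78→IC-37 = 28.217°,  θ₁₂ = bearing GT-78→GPS-92 = 98.369°
dₓₜ = R·arcsin(sin δ₁₃ · sin(θ₁₃ − θ₁₂)) = 6378.14·arcsin(0.64108·sin(-70.152°)) = -4128.282 km
|dₓₜ| = 4128.282 km

4128 km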